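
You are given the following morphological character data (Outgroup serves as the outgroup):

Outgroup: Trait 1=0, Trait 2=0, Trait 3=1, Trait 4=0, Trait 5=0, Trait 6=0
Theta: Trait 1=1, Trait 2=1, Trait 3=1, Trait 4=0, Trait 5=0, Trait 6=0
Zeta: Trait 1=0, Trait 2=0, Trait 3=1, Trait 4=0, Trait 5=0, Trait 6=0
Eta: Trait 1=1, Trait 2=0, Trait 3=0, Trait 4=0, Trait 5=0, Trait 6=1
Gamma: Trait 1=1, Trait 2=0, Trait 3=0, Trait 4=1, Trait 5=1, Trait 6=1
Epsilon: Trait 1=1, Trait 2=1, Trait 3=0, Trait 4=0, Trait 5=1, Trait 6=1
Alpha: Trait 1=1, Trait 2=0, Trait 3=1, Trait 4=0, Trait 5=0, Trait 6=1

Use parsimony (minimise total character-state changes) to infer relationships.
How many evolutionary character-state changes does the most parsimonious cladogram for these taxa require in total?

7

Character polarity is set by the outgroup: the derived state is whichever differs from the outgroup's state, so for Trait 3 the derived state is '0', and for the remaining characters it is '1'.
Only Alpha, Epsilon, Eta, Gamma, and Theta show the derived state '1' for Trait 1, supporting them as a clade.
Trait 2 (state '1') occurs in Epsilon and Theta but conflicts with the nesting implied by the other characters — most parsimoniously interpreted as homoplasy.
Trait 3: derived state '0' in Epsilon, Eta, and Gamma only — synapomorphy for {Epsilon, Eta, Gamma}.
Trait 4 (derived state '1') is unique to Gamma (autapomorphy; uninformative for grouping).
Trait 5: derived state '1' in Epsilon and Gamma only — synapomorphy for {Epsilon, Gamma}.
Trait 6 (derived state '1') is shared by Alpha, Epsilon, Eta, and Gamma — a synapomorphy uniting that clade.
Most parsimonious ingroup topology: ((Theta,((Eta,(Gamma,Epsilon)),Alpha)),Zeta).
Changes per character on this tree: Trait 1: 1; Trait 2: 2; Trait 3: 1; Trait 4: 1; Trait 5: 1; Trait 6: 1.
Total = 7.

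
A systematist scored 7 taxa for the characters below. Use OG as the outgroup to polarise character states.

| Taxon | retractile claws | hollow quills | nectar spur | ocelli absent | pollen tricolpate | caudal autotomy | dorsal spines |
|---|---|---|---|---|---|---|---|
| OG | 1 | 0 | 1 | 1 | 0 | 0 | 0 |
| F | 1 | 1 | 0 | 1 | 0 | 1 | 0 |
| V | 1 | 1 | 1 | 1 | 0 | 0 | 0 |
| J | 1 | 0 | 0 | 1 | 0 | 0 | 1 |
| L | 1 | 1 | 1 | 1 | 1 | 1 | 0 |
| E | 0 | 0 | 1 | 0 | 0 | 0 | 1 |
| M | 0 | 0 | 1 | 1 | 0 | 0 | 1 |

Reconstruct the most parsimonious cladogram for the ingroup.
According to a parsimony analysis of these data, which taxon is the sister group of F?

Character polarity is set by the outgroup: the derived state is whichever differs from the outgroup's state, so for retractile claws, nectar spur, ocelli absent the derived state is '0', and for the remaining characters it is '1'.
retractile claws: derived state '0' in E and M only — synapomorphy for {E, M}.
Only F, L, and V show the derived state '1' for hollow quills, supporting them as a clade.
nectar spur groups F and J, which is incompatible with the clades supported by the remaining characters; treating it as convergent (homoplasy) costs fewer steps than any alternative tree.
ocelli absent (derived state '0') is unique to E (autapomorphy; uninformative for grouping).
pollen tricolpate: derived state '1' in L only — an autapomorphy, so it tells us nothing about relationships among taxa.
caudal autotomy: derived state '1' in F and L only — synapomorphy for {F, L}.
dorsal spines (derived state '1') is shared by E, J, and M — a synapomorphy uniting that clade.
Most parsimonious ingroup topology: (((F,L),V),(J,(E,M))).
F and L form a cherry on this tree, so they are sister taxa.

L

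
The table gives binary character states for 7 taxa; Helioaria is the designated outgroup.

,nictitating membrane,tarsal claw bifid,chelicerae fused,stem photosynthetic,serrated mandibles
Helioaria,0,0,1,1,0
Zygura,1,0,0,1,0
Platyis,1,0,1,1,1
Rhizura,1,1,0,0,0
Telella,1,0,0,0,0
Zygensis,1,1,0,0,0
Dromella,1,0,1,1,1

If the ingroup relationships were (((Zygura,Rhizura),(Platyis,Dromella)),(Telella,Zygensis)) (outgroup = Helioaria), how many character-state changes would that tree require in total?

Map each character onto (((Zygura,Rhizura),(Platyis,Dromella)),(Telella,Zygensis)) (rooted by Helioaria) and count the minimum state changes it requires (Fitch parsimony):
nictitating membrane: 1; tarsal claw bifid: 2; chelicerae fused: 2; stem photosynthetic: 2; serrated mandibles: 1.
Total tree length = 8.

8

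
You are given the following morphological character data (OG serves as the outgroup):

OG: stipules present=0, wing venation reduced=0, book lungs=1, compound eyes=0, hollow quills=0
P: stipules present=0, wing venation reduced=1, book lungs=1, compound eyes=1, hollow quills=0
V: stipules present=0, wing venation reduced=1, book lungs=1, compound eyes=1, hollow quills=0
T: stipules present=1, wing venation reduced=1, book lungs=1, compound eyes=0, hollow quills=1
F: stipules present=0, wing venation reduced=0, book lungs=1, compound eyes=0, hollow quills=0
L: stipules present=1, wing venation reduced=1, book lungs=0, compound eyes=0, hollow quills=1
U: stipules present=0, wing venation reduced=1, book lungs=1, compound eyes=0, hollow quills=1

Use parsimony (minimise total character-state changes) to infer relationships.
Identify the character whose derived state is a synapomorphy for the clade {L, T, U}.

Character polarity is set by the outgroup: the derived state is whichever differs from the outgroup's state, so for book lungs the derived state is '0', and for the remaining characters it is '1'.
Only L and T show the derived state '1' for stipules present, supporting them as a clade.
wing venation reduced (derived state '1') is shared by L, P, T, U, and V — a synapomorphy uniting that clade.
book lungs (derived state '0') is unique to L (autapomorphy; uninformative for grouping).
Only P and V show the derived state '1' for compound eyes, supporting them as a clade.
hollow quills: derived state '1' in L, T, and U only — synapomorphy for {L, T, U}.
Most parsimonious ingroup topology: (((P,V),((T,L),U)),F).
The clade {L, T, U} is supported by hollow quills: its derived state '1' occurs in exactly those taxa and in no other taxon (including the outgroup).

hollow quills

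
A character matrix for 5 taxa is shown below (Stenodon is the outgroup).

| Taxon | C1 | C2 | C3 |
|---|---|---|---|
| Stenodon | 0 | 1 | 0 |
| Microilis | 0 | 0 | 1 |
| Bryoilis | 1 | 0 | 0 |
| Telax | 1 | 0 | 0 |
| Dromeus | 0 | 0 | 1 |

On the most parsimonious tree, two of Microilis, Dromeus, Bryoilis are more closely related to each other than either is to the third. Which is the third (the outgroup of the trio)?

Character polarity is set by the outgroup: the derived state is whichever differs from the outgroup's state, so for C2 the derived state is '0', and for the remaining characters it is '1'.
Only Bryoilis and Telax show the derived state '1' for C1, supporting them as a clade.
C2 (derived state '0') is shared by all ingroup taxa — unites the whole ingroup.
C3: derived state '1' in Dromeus and Microilis only — synapomorphy for {Dromeus, Microilis}.
Most parsimonious ingroup topology: ((Microilis,Dromeus),(Bryoilis,Telax)).
Microilis and Dromeus share a more recent common ancestor with each other than either does with Bryoilis, so Bryoilis is the least closely related of the three.

Bryoilis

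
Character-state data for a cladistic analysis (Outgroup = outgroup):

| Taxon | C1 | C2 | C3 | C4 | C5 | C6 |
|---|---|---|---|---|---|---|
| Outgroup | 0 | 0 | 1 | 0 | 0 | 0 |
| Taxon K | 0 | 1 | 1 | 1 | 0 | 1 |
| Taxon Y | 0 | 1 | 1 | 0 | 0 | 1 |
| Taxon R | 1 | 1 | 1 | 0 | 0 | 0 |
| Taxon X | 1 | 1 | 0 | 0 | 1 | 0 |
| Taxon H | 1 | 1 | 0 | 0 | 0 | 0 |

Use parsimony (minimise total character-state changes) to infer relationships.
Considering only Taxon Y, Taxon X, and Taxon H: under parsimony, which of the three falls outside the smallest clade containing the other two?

Taxon Y

Character polarity is set by the outgroup: the derived state is whichever differs from the outgroup's state, so for C3 the derived state is '0', and for the remaining characters it is '1'.
C1 (derived state '1') is shared by Taxon H, Taxon R, and Taxon X — a synapomorphy uniting that clade.
C2 (derived state '1') is shared by all ingroup taxa — unites the whole ingroup.
C3 (derived state '0') is shared by Taxon H and Taxon X — a synapomorphy uniting that clade.
C4 (derived state '1') is unique to Taxon K (autapomorphy; uninformative for grouping).
C5: derived state '1' in Taxon X only — an autapomorphy, so it tells us nothing about relationships among taxa.
C6 (derived state '1') is shared by Taxon K and Taxon Y — a synapomorphy uniting that clade.
Most parsimonious ingroup topology: ((Taxon K,Taxon Y),(Taxon R,(Taxon X,Taxon H))).
Taxon H and Taxon X share a more recent common ancestor with each other than either does with Taxon Y, so Taxon Y is the least closely related of the three.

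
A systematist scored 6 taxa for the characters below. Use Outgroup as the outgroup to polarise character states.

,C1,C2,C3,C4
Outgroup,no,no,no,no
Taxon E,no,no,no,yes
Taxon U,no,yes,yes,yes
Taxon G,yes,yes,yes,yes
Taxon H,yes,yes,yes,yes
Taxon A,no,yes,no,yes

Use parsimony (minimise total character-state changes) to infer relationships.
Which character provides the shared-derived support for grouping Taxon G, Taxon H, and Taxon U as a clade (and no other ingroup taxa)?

C3

The outgroup has state 'no' for every character, so 'yes' is the derived state throughout.
C1 (derived state 'yes') is shared by Taxon G and Taxon H — a synapomorphy uniting that clade.
C2: derived state 'yes' in Taxon A, Taxon G, Taxon H, and Taxon U only — synapomorphy for {Taxon A, Taxon G, Taxon H, Taxon U}.
C3: derived state 'yes' in Taxon G, Taxon H, and Taxon U only — synapomorphy for {Taxon G, Taxon H, Taxon U}.
All ingroup taxa share the derived state 'yes' for C4; it defines the ingroup but does not resolve relationships within it.
Most parsimonious ingroup topology: (Taxon E,((Taxon U,(Taxon G,Taxon H)),Taxon A)).
The clade {Taxon G, Taxon H, Taxon U} is supported by C3: its derived state 'yes' occurs in exactly those taxa and in no other taxon (including the outgroup).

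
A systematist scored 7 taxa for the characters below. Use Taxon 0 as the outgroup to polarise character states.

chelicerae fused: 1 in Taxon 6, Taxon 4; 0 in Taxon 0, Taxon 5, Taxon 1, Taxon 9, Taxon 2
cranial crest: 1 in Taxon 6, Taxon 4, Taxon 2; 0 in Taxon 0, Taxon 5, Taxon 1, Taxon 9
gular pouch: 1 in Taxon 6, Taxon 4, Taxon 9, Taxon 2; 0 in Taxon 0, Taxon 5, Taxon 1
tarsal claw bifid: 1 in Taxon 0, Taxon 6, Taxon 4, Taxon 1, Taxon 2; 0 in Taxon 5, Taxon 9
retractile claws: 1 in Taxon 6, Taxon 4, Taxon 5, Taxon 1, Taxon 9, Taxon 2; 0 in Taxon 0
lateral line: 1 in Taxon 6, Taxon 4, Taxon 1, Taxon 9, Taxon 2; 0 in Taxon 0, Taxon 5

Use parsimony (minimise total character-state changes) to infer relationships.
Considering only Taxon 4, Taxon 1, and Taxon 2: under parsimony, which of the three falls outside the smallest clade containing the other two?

Taxon 1

Character polarity is set by the outgroup: the derived state is whichever differs from the outgroup's state, so for tarsal claw bifid the derived state is '0', and for the remaining characters it is '1'.
chelicerae fused: derived state '1' in Taxon 4 and Taxon 6 only — synapomorphy for {Taxon 4, Taxon 6}.
cranial crest (derived state '1') is shared by Taxon 2, Taxon 4, and Taxon 6 — a synapomorphy uniting that clade.
Only Taxon 2, Taxon 4, Taxon 6, and Taxon 9 show the derived state '1' for gular pouch, supporting them as a clade.
tarsal claw bifid (state '0') occurs in Taxon 5 and Taxon 9 but conflicts with the nesting implied by the other characters — most parsimoniously interpreted as homoplasy.
All ingroup taxa share the derived state '1' for retractile claws; it defines the ingroup but does not resolve relationships within it.
Only Taxon 1, Taxon 2, Taxon 4, Taxon 6, and Taxon 9 show the derived state '1' for lateral line, supporting them as a clade.
Most parsimonious ingroup topology: (((((Taxon 6,Taxon 4),Taxon 2),Taxon 9),Taxon 1),Taxon 5).
Taxon 2 and Taxon 4 share a more recent common ancestor with each other than either does with Taxon 1, so Taxon 1 is the least closely related of the three.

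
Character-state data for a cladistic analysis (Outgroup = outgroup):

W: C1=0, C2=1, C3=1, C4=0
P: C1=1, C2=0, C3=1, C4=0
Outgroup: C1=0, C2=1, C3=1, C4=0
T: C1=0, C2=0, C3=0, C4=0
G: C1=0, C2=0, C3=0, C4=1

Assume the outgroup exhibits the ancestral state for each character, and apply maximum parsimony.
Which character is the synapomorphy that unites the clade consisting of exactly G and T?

Character polarity is set by the outgroup: the derived state is whichever differs from the outgroup's state, so for C2, C3 the derived state is '0', and for the remaining characters it is '1'.
C1: derived state '1' in P only — an autapomorphy, so it tells us nothing about relationships among taxa.
Only G, P, and T show the derived state '0' for C2, supporting them as a clade.
C3: derived state '0' in G and T only — synapomorphy for {G, T}.
C4: derived state '1' in G only — an autapomorphy, so it tells us nothing about relationships among taxa.
Most parsimonious ingroup topology: ((P,(T,G)),W).
The clade {G, T} is supported by C3: its derived state '0' occurs in exactly those taxa and in no other taxon (including the outgroup).

C3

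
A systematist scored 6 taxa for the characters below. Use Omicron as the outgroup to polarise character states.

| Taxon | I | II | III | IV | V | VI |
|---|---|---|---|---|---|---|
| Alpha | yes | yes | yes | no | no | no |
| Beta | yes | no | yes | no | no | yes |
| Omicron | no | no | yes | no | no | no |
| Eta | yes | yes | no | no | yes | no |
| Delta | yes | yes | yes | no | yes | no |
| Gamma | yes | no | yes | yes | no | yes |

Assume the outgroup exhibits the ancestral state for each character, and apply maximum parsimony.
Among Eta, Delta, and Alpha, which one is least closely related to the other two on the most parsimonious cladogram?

Alpha

Character polarity is set by the outgroup: the derived state is whichever differs from the outgroup's state, so for III the derived state is 'no', and for the remaining characters it is 'yes'.
I (derived state 'yes') is shared by all ingroup taxa — unites the whole ingroup.
II (derived state 'yes') is shared by Alpha, Delta, and Eta — a synapomorphy uniting that clade.
III: derived state 'no' in Eta only — an autapomorphy, so it tells us nothing about relationships among taxa.
IV (derived state 'yes') is unique to Gamma (autapomorphy; uninformative for grouping).
V: derived state 'yes' in Delta and Eta only — synapomorphy for {Delta, Eta}.
Only Beta and Gamma show the derived state 'yes' for VI, supporting them as a clade.
Most parsimonious ingroup topology: ((Beta,Gamma),(Alpha,(Eta,Delta))).
Delta and Eta share a more recent common ancestor with each other than either does with Alpha, so Alpha is the least closely related of the three.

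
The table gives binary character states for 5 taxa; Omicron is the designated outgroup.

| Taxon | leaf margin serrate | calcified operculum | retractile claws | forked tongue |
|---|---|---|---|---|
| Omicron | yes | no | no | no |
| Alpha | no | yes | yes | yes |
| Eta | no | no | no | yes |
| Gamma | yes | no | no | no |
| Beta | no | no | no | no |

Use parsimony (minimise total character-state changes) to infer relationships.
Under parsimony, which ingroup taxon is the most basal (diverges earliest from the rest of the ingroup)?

Gamma

Character polarity is set by the outgroup: the derived state is whichever differs from the outgroup's state, so for leaf margin serrate the derived state is 'no', and for the remaining characters it is 'yes'.
Only Alpha, Beta, and Eta show the derived state 'no' for leaf margin serrate, supporting them as a clade.
calcified operculum (derived state 'yes') is unique to Alpha (autapomorphy; uninformative for grouping).
retractile claws: derived state 'yes' in Alpha only — an autapomorphy, so it tells us nothing about relationships among taxa.
forked tongue (derived state 'yes') is shared by Alpha and Eta — a synapomorphy uniting that clade.
Most parsimonious ingroup topology: (((Eta,Alpha),Beta),Gamma).
Gamma is sister to the clade containing all other ingroup taxa, so it is the earliest-diverging (most basal) ingroup lineage.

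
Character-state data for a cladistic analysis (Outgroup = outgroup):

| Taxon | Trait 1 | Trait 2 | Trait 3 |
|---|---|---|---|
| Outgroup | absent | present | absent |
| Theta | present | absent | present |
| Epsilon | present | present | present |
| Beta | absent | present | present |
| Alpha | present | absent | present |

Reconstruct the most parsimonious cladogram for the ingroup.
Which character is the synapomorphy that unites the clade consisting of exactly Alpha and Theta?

Trait 2

Character polarity is set by the outgroup: the derived state is whichever differs from the outgroup's state, so for Trait 2 the derived state is 'absent', and for the remaining characters it is 'present'.
Only Alpha, Epsilon, and Theta show the derived state 'present' for Trait 1, supporting them as a clade.
Trait 2: derived state 'absent' in Alpha and Theta only — synapomorphy for {Alpha, Theta}.
Trait 3 (derived state 'present') is shared by all ingroup taxa — unites the whole ingroup.
Most parsimonious ingroup topology: (((Theta,Alpha),Epsilon),Beta).
The clade {Alpha, Theta} is supported by Trait 2: its derived state 'absent' occurs in exactly those taxa and in no other taxon (including the outgroup).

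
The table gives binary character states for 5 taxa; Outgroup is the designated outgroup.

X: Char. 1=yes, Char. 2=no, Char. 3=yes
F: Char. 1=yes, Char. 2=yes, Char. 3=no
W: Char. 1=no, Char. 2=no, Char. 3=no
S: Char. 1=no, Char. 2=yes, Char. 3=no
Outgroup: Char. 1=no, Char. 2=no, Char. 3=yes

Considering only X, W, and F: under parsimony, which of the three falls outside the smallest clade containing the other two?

X

Character polarity is set by the outgroup: the derived state is whichever differs from the outgroup's state, so for Char. 3 the derived state is 'no', and for the remaining characters it is 'yes'.
Char. 1 groups F and X, which is incompatible with the clades supported by the remaining characters; treating it as convergent (homoplasy) costs fewer steps than any alternative tree.
Only F and S show the derived state 'yes' for Char. 2, supporting them as a clade.
Char. 3: derived state 'no' in F, S, and W only — synapomorphy for {F, S, W}.
Most parsimonious ingroup topology: (((S,F),W),X).
F and W share a more recent common ancestor with each other than either does with X, so X is the least closely related of the three.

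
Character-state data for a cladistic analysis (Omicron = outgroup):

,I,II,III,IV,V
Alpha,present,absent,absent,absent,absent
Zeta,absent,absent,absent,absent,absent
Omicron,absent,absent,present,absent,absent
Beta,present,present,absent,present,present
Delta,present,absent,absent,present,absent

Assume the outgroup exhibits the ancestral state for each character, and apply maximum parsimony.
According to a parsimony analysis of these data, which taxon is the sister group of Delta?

Beta

Character polarity is set by the outgroup: the derived state is whichever differs from the outgroup's state, so for III the derived state is 'absent', and for the remaining characters it is 'present'.
I (derived state 'present') is shared by Alpha, Beta, and Delta — a synapomorphy uniting that clade.
II (derived state 'present') is unique to Beta (autapomorphy; uninformative for grouping).
III (derived state 'absent') is shared by all ingroup taxa — unites the whole ingroup.
IV: derived state 'present' in Beta and Delta only — synapomorphy for {Beta, Delta}.
V: derived state 'present' in Beta only — an autapomorphy, so it tells us nothing about relationships among taxa.
Most parsimonious ingroup topology: ((Alpha,(Delta,Beta)),Zeta).
Delta and Beta form a cherry on this tree, so they are sister taxa.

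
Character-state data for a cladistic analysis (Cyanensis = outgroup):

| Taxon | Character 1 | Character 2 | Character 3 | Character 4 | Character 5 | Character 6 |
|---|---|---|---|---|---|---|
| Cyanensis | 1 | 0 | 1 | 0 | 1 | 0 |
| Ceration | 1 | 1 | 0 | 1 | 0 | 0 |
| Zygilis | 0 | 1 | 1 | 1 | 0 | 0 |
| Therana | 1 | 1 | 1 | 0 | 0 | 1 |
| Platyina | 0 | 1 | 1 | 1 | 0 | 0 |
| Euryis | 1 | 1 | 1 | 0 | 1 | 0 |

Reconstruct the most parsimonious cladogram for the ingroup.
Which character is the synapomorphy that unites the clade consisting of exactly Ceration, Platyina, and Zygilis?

Character polarity is set by the outgroup: the derived state is whichever differs from the outgroup's state, so for Character 1, Character 3, Character 5 the derived state is '0', and for the remaining characters it is '1'.
Only Platyina and Zygilis show the derived state '0' for Character 1, supporting them as a clade.
Character 2 (derived state '1') is shared by all ingroup taxa — unites the whole ingroup.
Character 3 (derived state '0') is unique to Ceration (autapomorphy; uninformative for grouping).
Character 4: derived state '1' in Ceration, Platyina, and Zygilis only — synapomorphy for {Ceration, Platyina, Zygilis}.
Character 5: derived state '0' in Ceration, Platyina, Therana, and Zygilis only — synapomorphy for {Ceration, Platyina, Therana, Zygilis}.
Character 6 (derived state '1') is unique to Therana (autapomorphy; uninformative for grouping).
Most parsimonious ingroup topology: (((Ceration,(Zygilis,Platyina)),Therana),Euryis).
The clade {Ceration, Platyina, Zygilis} is supported by Character 4: its derived state '1' occurs in exactly those taxa and in no other taxon (including the outgroup).

Character 4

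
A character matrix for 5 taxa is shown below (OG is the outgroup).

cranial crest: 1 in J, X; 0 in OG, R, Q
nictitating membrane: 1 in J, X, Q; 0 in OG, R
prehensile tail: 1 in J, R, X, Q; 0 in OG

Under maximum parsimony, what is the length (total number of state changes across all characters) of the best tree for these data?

The outgroup has state '0' for every character, so '1' is the derived state throughout.
cranial crest (derived state '1') is shared by J and X — a synapomorphy uniting that clade.
nictitating membrane: derived state '1' in J, Q, and X only — synapomorphy for {J, Q, X}.
All ingroup taxa share the derived state '1' for prehensile tail; it defines the ingroup but does not resolve relationships within it.
Most parsimonious ingroup topology: (((J,X),Q),R).
Changes per character on this tree: cranial crest: 1; nictitating membrane: 1; prehensile tail: 1.
Total = 3.

3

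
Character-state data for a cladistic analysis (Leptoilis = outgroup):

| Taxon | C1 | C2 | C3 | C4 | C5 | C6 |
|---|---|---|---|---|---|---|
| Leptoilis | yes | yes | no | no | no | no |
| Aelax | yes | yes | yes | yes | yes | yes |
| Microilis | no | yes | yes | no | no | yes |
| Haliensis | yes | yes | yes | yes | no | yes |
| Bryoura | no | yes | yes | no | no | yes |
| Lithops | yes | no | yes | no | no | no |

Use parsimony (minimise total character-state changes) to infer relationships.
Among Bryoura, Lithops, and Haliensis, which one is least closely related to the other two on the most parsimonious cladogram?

Lithops

Character polarity is set by the outgroup: the derived state is whichever differs from the outgroup's state, so for C1, C2 the derived state is 'no', and for the remaining characters it is 'yes'.
C1: derived state 'no' in Bryoura and Microilis only — synapomorphy for {Bryoura, Microilis}.
C2: derived state 'no' in Lithops only — an autapomorphy, so it tells us nothing about relationships among taxa.
C3 (derived state 'yes') is shared by all ingroup taxa — unites the whole ingroup.
Only Aelax and Haliensis show the derived state 'yes' for C4, supporting them as a clade.
C5 (derived state 'yes') is unique to Aelax (autapomorphy; uninformative for grouping).
C6 (derived state 'yes') is shared by Aelax, Bryoura, Haliensis, and Microilis — a synapomorphy uniting that clade.
Most parsimonious ingroup topology: (((Aelax,Haliensis),(Microilis,Bryoura)),Lithops).
Haliensis and Bryoura share a more recent common ancestor with each other than either does with Lithops, so Lithops is the least closely related of the three.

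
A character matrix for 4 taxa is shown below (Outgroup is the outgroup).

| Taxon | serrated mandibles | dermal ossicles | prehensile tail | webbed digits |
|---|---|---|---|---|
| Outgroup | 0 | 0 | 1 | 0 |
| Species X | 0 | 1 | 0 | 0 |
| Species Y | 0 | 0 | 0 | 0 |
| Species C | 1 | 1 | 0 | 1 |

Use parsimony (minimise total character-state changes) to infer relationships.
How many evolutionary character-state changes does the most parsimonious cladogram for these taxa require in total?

4

Character polarity is set by the outgroup: the derived state is whichever differs from the outgroup's state, so for prehensile tail the derived state is '0', and for the remaining characters it is '1'.
serrated mandibles (derived state '1') is unique to Species C (autapomorphy; uninformative for grouping).
dermal ossicles: derived state '1' in Species C and Species X only — synapomorphy for {Species C, Species X}.
prehensile tail (derived state '0') is shared by all ingroup taxa — unites the whole ingroup.
webbed digits: derived state '1' in Species C only — an autapomorphy, so it tells us nothing about relationships among taxa.
Most parsimonious ingroup topology: ((Species C,Species X),Species Y).
Changes per character on this tree: serrated mandibles: 1; dermal ossicles: 1; prehensile tail: 1; webbed digits: 1.
Total = 4.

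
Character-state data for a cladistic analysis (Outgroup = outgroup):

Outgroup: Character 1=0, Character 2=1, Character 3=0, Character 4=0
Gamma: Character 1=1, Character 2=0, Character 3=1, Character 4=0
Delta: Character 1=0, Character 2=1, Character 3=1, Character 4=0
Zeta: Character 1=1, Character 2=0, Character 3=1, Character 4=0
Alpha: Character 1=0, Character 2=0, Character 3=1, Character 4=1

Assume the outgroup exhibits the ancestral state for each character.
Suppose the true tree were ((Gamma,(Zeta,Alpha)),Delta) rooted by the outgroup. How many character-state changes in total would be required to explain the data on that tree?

Map each character onto ((Gamma,(Zeta,Alpha)),Delta) (rooted by Outgroup) and count the minimum state changes it requires (Fitch parsimony):
Character 1: 2; Character 2: 1; Character 3: 1; Character 4: 1.
Total tree length = 5.

5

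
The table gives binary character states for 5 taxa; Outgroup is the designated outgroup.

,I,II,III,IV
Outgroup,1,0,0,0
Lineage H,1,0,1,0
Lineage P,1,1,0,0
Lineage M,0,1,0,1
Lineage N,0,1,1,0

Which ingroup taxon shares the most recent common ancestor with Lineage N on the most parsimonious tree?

Lineage M

Character polarity is set by the outgroup: the derived state is whichever differs from the outgroup's state, so for I the derived state is '0', and for the remaining characters it is '1'.
I: derived state '0' in Lineage M and Lineage N only — synapomorphy for {Lineage M, Lineage N}.
II: derived state '1' in Lineage M, Lineage N, and Lineage P only — synapomorphy for {Lineage M, Lineage N, Lineage P}.
III groups Lineage H and Lineage N, which is incompatible with the clades supported by the remaining characters; treating it as convergent (homoplasy) costs fewer steps than any alternative tree.
IV (derived state '1') is unique to Lineage M (autapomorphy; uninformative for grouping).
Most parsimonious ingroup topology: (Lineage H,(Lineage P,(Lineage M,Lineage N))).
Lineage N and Lineage M form a cherry on this tree, so they are sister taxa.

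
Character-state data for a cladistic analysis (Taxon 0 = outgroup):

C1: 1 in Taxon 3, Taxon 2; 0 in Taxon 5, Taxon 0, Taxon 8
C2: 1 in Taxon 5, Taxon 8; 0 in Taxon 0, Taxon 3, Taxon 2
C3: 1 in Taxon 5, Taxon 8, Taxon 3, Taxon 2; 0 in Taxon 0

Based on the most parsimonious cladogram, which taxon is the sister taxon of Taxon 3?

Taxon 2

The outgroup has state '0' for every character, so '1' is the derived state throughout.
Only Taxon 2 and Taxon 3 show the derived state '1' for C1, supporting them as a clade.
Only Taxon 5 and Taxon 8 show the derived state '1' for C2, supporting them as a clade.
All ingroup taxa share the derived state '1' for C3; it defines the ingroup but does not resolve relationships within it.
Most parsimonious ingroup topology: ((Taxon 5,Taxon 8),(Taxon 3,Taxon 2)).
Taxon 3 and Taxon 2 form a cherry on this tree, so they are sister taxa.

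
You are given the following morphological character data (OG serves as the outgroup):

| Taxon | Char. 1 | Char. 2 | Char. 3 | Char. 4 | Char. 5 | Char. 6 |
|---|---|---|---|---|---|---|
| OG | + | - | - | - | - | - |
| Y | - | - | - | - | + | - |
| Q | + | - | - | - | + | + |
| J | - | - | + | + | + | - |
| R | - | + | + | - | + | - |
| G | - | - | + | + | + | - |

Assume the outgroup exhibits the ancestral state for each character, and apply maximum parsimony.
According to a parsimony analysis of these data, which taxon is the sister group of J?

Character polarity is set by the outgroup: the derived state is whichever differs from the outgroup's state, so for Char. 1 the derived state is '-', and for the remaining characters it is '+'.
Only G, J, R, and Y show the derived state '-' for Char. 1, supporting them as a clade.
Char. 2 (derived state '+') is unique to R (autapomorphy; uninformative for grouping).
Only G, J, and R show the derived state '+' for Char. 3, supporting them as a clade.
Char. 4 (derived state '+') is shared by G and J — a synapomorphy uniting that clade.
Char. 5 (derived state '+') is shared by all ingroup taxa — unites the whole ingroup.
Char. 6: derived state '+' in Q only — an autapomorphy, so it tells us nothing about relationships among taxa.
Most parsimonious ingroup topology: (((R,(G,J)),Y),Q).
J and G form a cherry on this tree, so they are sister taxa.

G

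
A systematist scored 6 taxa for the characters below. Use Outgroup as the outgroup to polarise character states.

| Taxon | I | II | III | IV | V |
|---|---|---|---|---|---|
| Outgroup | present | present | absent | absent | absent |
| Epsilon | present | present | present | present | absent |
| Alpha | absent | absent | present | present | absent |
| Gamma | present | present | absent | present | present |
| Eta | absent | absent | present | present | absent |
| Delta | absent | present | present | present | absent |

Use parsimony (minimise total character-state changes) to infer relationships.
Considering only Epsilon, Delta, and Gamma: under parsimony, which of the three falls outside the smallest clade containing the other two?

Gamma

Character polarity is set by the outgroup: the derived state is whichever differs from the outgroup's state, so for I, II the derived state is 'absent', and for the remaining characters it is 'present'.
Only Alpha, Delta, and Eta show the derived state 'absent' for I, supporting them as a clade.
II (derived state 'absent') is shared by Alpha and Eta — a synapomorphy uniting that clade.
III (derived state 'present') is shared by Alpha, Delta, Epsilon, and Eta — a synapomorphy uniting that clade.
All ingroup taxa share the derived state 'present' for IV; it defines the ingroup but does not resolve relationships within it.
V: derived state 'present' in Gamma only — an autapomorphy, so it tells us nothing about relationships among taxa.
Most parsimonious ingroup topology: (((Delta,(Eta,Alpha)),Epsilon),Gamma).
Epsilon and Delta share a more recent common ancestor with each other than either does with Gamma, so Gamma is the least closely related of the three.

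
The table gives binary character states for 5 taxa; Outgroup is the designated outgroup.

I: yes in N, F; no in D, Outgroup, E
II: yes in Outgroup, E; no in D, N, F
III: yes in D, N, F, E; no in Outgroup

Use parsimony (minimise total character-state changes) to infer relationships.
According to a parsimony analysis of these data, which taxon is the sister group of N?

F

Character polarity is set by the outgroup: the derived state is whichever differs from the outgroup's state, so for II the derived state is 'no', and for the remaining characters it is 'yes'.
I (derived state 'yes') is shared by F and N — a synapomorphy uniting that clade.
II (derived state 'no') is shared by D, F, and N — a synapomorphy uniting that clade.
All ingroup taxa share the derived state 'yes' for III; it defines the ingroup but does not resolve relationships within it.
Most parsimonious ingroup topology: ((D,(N,F)),E).
N and F form a cherry on this tree, so they are sister taxa.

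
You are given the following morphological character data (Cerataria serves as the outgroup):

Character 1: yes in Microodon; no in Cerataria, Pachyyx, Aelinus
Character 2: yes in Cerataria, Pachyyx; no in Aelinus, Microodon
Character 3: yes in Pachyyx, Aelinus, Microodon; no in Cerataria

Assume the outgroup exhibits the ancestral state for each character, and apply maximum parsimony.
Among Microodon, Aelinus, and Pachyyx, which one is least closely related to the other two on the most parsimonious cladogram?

Character polarity is set by the outgroup: the derived state is whichever differs from the outgroup's state, so for Character 2 the derived state is 'no', and for the remaining characters it is 'yes'.
Character 1: derived state 'yes' in Microodon only — an autapomorphy, so it tells us nothing about relationships among taxa.
Character 2: derived state 'no' in Aelinus and Microodon only — synapomorphy for {Aelinus, Microodon}.
All ingroup taxa share the derived state 'yes' for Character 3; it defines the ingroup but does not resolve relationships within it.
Most parsimonious ingroup topology: (Pachyyx,(Aelinus,Microodon)).
Aelinus and Microodon share a more recent common ancestor with each other than either does with Pachyyx, so Pachyyx is the least closely related of the three.

Pachyyx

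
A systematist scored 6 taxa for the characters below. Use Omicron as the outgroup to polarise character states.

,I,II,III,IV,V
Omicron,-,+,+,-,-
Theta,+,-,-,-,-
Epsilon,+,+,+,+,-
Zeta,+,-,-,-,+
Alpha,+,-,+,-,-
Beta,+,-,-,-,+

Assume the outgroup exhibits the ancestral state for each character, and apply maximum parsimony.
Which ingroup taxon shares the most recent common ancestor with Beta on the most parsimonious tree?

Zeta

Character polarity is set by the outgroup: the derived state is whichever differs from the outgroup's state, so for II, III the derived state is '-', and for the remaining characters it is '+'.
All ingroup taxa share the derived state '+' for I; it defines the ingroup but does not resolve relationships within it.
Only Alpha, Beta, Theta, and Zeta show the derived state '-' for II, supporting them as a clade.
III: derived state '-' in Beta, Theta, and Zeta only — synapomorphy for {Beta, Theta, Zeta}.
IV (derived state '+') is unique to Epsilon (autapomorphy; uninformative for grouping).
V (derived state '+') is shared by Beta and Zeta — a synapomorphy uniting that clade.
Most parsimonious ingroup topology: (((Theta,(Zeta,Beta)),Alpha),Epsilon).
Beta and Zeta form a cherry on this tree, so they are sister taxa.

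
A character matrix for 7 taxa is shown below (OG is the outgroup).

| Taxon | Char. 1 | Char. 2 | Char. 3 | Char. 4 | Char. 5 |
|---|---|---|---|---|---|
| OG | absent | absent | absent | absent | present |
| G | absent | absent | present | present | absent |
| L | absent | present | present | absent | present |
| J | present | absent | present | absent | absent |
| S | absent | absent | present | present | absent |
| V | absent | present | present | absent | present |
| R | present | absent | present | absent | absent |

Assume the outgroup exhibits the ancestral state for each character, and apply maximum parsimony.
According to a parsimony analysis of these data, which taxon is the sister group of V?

L

Character polarity is set by the outgroup: the derived state is whichever differs from the outgroup's state, so for Char. 5 the derived state is 'absent', and for the remaining characters it is 'present'.
Char. 1: derived state 'present' in J and R only — synapomorphy for {J, R}.
Only L and V show the derived state 'present' for Char. 2, supporting them as a clade.
All ingroup taxa share the derived state 'present' for Char. 3; it defines the ingroup but does not resolve relationships within it.
Char. 4: derived state 'present' in G and S only — synapomorphy for {G, S}.
Only G, J, R, and S show the derived state 'absent' for Char. 5, supporting them as a clade.
Most parsimonious ingroup topology: (((G,S),(J,R)),(L,V)).
V and L form a cherry on this tree, so they are sister taxa.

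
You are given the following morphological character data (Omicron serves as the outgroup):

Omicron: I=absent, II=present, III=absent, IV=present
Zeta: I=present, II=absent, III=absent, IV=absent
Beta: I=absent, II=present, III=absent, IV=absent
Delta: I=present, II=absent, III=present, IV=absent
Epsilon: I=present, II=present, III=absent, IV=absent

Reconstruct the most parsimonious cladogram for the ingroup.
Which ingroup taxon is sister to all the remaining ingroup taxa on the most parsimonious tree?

Character polarity is set by the outgroup: the derived state is whichever differs from the outgroup's state, so for II, IV the derived state is 'absent', and for the remaining characters it is 'present'.
I (derived state 'present') is shared by Delta, Epsilon, and Zeta — a synapomorphy uniting that clade.
II (derived state 'absent') is shared by Delta and Zeta — a synapomorphy uniting that clade.
III (derived state 'present') is unique to Delta (autapomorphy; uninformative for grouping).
IV (derived state 'absent') is shared by all ingroup taxa — unites the whole ingroup.
Most parsimonious ingroup topology: (((Zeta,Delta),Epsilon),Beta).
Beta is sister to the clade containing all other ingroup taxa, so it is the earliest-diverging (most basal) ingroup lineage.

Beta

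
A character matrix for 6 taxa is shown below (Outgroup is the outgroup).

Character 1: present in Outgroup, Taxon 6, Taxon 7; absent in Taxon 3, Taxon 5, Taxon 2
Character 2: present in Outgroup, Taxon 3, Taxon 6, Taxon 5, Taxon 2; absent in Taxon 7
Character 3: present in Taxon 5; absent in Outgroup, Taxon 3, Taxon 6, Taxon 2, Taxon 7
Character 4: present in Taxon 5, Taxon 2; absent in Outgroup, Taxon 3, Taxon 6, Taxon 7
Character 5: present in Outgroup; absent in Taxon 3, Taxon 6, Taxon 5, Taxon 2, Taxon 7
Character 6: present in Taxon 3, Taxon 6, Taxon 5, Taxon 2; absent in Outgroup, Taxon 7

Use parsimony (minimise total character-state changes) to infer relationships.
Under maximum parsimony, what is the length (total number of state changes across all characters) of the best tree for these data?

Character polarity is set by the outgroup: the derived state is whichever differs from the outgroup's state, so for Character 1, Character 2, Character 5 the derived state is 'absent', and for the remaining characters it is 'present'.
Only Taxon 2, Taxon 3, and Taxon 5 show the derived state 'absent' for Character 1, supporting them as a clade.
Character 2 (derived state 'absent') is unique to Taxon 7 (autapomorphy; uninformative for grouping).
Character 3: derived state 'present' in Taxon 5 only — an autapomorphy, so it tells us nothing about relationships among taxa.
Character 4: derived state 'present' in Taxon 2 and Taxon 5 only — synapomorphy for {Taxon 2, Taxon 5}.
Character 5 (derived state 'absent') is shared by all ingroup taxa — unites the whole ingroup.
Only Taxon 2, Taxon 3, Taxon 5, and Taxon 6 show the derived state 'present' for Character 6, supporting them as a clade.
Most parsimonious ingroup topology: (((Taxon 3,(Taxon 5,Taxon 2)),Taxon 6),Taxon 7).
Changes per character on this tree: Character 1: 1; Character 2: 1; Character 3: 1; Character 4: 1; Character 5: 1; Character 6: 1.
Total = 6.

6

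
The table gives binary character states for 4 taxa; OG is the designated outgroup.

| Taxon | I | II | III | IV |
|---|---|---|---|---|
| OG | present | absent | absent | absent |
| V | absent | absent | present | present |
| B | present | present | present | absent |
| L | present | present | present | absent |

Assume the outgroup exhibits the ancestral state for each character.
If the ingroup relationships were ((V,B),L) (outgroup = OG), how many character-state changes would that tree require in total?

5

Map each character onto ((V,B),L) (rooted by OG) and count the minimum state changes it requires (Fitch parsimony):
I: 1; II: 2; III: 1; IV: 1.
Total tree length = 5.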